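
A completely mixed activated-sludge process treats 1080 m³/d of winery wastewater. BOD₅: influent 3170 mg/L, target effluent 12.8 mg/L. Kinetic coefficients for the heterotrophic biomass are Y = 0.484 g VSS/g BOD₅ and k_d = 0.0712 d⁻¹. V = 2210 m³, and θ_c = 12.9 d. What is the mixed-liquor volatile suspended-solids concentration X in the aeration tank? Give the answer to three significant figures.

X ≈ 5020 mg/L

X = Y·Q·ΔS·θ_c / [V·(1 + k_d θ_c)] = 0.484 × 1080 × (3170 − 12.8) × 12.9 / [2210 × (1 + 0.0712 × 12.9)] = 5021 mg/L.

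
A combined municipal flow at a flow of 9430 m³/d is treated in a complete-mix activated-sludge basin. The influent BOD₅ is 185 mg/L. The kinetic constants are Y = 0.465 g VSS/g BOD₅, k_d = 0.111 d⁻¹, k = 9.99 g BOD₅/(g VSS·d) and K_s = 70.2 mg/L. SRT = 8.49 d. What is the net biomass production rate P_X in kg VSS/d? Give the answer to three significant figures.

P_X ≈ 409 kg VSS/d

Effluent substrate depends only on kinetics and SRT: S = K_s(1 + k_d θ_c) / [θ_c(Yk − k_d) − 1] = 70.2 × (1 + 0.111 × 8.49) / [8.49 × (0.465 × 9.99 − 0.111) − 1] = 136.4 / 37.50 = 3.636 mg/L.
Y_obs = Y / (1 + k_d θ_c) = 0.465 / (1 + 0.111 × 8.49) = 0.465 / 1.942 = 0.2394.
ΔS = 185 − 3.64 = 181.4 mg/L, so the substrate removal rate is 9430 × 181.4/1000 = 1710 kg BOD₅/d.
So the net sludge growth is P_X = 0.2394 × 1710 = 409.4 kg VSS/d.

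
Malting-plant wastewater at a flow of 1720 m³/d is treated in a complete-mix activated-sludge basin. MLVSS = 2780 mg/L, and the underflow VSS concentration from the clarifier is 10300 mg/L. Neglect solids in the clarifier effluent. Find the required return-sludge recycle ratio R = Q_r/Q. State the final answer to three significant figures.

R ≈ 0.370

Mass balance around the secondary clarifier (neglecting effluent solids): R = X / (X_r − X) = 2780 / (10300 − 2780) = 0.3697.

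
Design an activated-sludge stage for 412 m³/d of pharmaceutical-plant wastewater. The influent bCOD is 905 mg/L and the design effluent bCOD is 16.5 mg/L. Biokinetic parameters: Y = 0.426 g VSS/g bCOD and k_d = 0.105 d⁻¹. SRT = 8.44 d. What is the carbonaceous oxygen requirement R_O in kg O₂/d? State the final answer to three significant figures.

Observed yield with endogenous decay: Y_obs = Y / (1 + k_d·θ_c) = 0.426 / (1 + 0.105 × 8.44) = 0.426 / 1.886 = 0.2259 g VSS/g bCOD.
Substrate removed = Q·(S₀ − S) = 412 m³/d × (905 − 16.5) g/m³ = 3.66×10^5 g/d = 366.1 kg/d.
Net sludge production P_X = 0.2259 × 366.1 = 82.68 kg VSS/d.
R_O = Q·ΔS − 1.42 P_X = 366.1 − 117.4 = 248.7 kg O₂/d.

R_O ≈ 249 kg O₂/d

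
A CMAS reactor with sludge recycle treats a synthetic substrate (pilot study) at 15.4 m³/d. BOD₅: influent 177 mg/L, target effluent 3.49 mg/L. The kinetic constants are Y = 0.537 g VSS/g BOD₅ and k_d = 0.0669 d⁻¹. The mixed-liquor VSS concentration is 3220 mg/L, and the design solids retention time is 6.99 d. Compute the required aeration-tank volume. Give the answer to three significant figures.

From the SRT design equation V = Y Q (S₀−S) θ_c / [X (1 + k_d θ_c)] = 0.537 × 15.4 × (177 − 3.49) × 6.99 / [3220 × (1 + 0.0669 × 6.99)] = 1×10^4 / 4726 = 2.122 m³.

V ≈ 2.12 m³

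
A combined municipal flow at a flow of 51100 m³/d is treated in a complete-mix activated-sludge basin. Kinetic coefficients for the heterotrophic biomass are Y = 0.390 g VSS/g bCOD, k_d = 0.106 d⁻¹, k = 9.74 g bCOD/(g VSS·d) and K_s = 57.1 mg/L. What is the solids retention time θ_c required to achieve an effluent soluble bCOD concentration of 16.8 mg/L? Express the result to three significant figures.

θ_c ≈ 1.32 d

Specific growth rate at S = 16.8 mg/L: μ = YkS/(K_s+S) = 0.390·9.74·16.8/(57.1+16.8) = 0.8636 d⁻¹.
θ_c = 1/(μ − k_d) = 1/(0.8636 − 0.106) = 1/0.7576 = 1.320 d.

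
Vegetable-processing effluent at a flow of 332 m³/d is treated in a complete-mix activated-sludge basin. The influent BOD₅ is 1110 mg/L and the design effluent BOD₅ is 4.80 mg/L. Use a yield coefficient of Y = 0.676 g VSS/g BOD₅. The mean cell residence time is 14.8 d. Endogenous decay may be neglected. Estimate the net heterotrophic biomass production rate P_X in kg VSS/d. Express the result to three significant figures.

Since k_d ≈ 0, Y_obs = Y = 0.676 g VSS/g BOD₅.
Mass of BOD₅ removed per day: Q(S₀ − S) = 332 × 1105 g/m³ = 366.9 kg/d.
Net biomass production P_X = Y_obs × Q·(S₀ − S) = 0.6760 × 366.9 = 248.0 kg VSS/d.

P_X ≈ 248 kg VSS/d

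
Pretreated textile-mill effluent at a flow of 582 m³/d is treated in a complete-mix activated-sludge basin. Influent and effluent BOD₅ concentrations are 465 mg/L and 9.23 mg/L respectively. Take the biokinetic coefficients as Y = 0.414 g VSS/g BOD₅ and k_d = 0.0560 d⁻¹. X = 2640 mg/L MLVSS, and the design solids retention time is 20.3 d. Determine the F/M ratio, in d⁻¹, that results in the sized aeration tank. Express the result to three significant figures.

Rearranging the biomass balance for a CMAS with decay, V = Y·Q·ΔS·θ_c / [X·(1+k_d θ_c)] = 0.414 × 582 × (465 − 9.23) × 20.3 / [2640 × (1 + 0.0560 × 20.3)] = 2.23×10^6 / 5641 = 395.2 m³.
Food-to-microorganism ratio F/M = Q S₀ / (V X) = 582 × 465 / (395.2 × 2640) = 0.2594 d⁻¹.

F/M ≈ 0.259 d⁻¹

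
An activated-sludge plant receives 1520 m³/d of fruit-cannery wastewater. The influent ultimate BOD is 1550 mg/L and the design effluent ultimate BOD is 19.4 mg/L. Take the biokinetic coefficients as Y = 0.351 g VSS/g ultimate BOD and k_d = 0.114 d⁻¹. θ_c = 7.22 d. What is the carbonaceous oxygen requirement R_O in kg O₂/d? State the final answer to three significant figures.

R_O ≈ 1690 kg O₂/d

The observed yield is Y_obs = Y/(1 + k_d·θ_c) = 0.351 / (1 + 0.114 × 7.22) = 0.351 / 1.823 = 0.1925 g VSS per g ultimate BOD removed.
Mass of ultimate BOD removed per day: Q(S₀ − S) = 1520 × 1531 g/m³ = 2327 kg/d.
Net sludge production P_X = 0.1925 × 2327 = 447.9 kg VSS/d.
R_O = Q·(S₀ − S) − 1.42·P_X = 2327 − 1.42 × 447.9 = 1690 kg O₂/d.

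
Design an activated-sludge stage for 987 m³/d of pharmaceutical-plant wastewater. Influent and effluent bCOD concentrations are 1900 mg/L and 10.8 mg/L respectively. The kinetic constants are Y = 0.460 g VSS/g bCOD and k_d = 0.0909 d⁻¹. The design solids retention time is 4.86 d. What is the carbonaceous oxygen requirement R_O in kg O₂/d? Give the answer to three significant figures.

Observed yield with endogenous decay: Y_obs = Y / (1 + k_d·θ_c) = 0.460 / (1 + 0.0909 × 4.86) = 0.460 / 1.442 = 0.3191 g VSS/g bCOD.
Mass of bCOD removed per day: Q(S₀ − S) = 987 × 1889 g/m³ = 1865 kg/d.
P_X = Y_obs·Q·(S₀ − S) = 0.3191 × 1865 = 594.9 kg VSS/d.
R_O = Q·(S₀ − S) − 1.42·P_X = 1865 − 1.42 × 594.9 = 1020 kg O₂/d.

R_O ≈ 1020 kg O₂/d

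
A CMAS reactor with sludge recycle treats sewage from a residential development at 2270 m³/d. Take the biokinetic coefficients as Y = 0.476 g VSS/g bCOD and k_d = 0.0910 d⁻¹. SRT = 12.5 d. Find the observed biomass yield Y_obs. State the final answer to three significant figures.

Observed yield with endogenous decay: Y_obs = Y / (1 + k_d·θ_c) = 0.476 / (1 + 0.0910 × 12.5) = 0.476 / 2.138 = 0.2227 g VSS/g bCOD.

Y_obs ≈ 0.223 g VSS/g bCOD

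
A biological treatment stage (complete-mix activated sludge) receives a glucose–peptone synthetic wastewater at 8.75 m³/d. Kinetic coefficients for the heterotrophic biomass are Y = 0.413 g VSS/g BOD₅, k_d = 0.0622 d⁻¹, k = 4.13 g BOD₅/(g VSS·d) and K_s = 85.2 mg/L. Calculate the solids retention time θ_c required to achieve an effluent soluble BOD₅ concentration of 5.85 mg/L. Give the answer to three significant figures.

From 1/θ_c = Y·k·S/(K_s + S) − k_d: Y·k·S/(K_s+S) = 0.413 × 4.13 × 5.85 / (85.2 + 5.85) = 0.1096 d⁻¹.
1/θ_c = 0.1096 − 0.0622 = 0.04739 d⁻¹, so θ_c = 21.10 d.

θ_c ≈ 21.1 d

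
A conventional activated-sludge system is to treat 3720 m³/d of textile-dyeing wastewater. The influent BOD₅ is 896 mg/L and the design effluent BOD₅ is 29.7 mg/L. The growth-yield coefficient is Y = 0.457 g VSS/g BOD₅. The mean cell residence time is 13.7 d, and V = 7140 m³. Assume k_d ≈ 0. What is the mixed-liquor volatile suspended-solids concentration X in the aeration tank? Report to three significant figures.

X ≈ 2830 mg/L

Without decay, X = Y Q (S₀−S) θ_c / V = 0.457 × 3720 × (896 − 29.7) × 13.7 / 7140 = 2826 mg/L.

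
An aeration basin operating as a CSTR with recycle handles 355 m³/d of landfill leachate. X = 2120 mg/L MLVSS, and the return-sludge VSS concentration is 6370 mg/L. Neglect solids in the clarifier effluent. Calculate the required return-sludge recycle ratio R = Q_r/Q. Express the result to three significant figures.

Solids balance on the clarifier gives (1+R)X = R·X_r, so R = X/(X_r − X) = 2120 / (6370 − 2120) = 0.4988.

R ≈ 0.499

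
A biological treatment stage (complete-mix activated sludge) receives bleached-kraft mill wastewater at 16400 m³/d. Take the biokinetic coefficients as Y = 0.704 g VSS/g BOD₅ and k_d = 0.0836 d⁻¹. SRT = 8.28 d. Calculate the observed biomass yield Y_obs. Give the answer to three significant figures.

Observed yield with endogenous decay: Y_obs = Y / (1 + k_d·θ_c) = 0.704 / (1 + 0.0836 × 8.28) = 0.704 / 1.692 = 0.4160 g VSS/g BOD₅.

Y_obs ≈ 0.416 g VSS/g BOD₅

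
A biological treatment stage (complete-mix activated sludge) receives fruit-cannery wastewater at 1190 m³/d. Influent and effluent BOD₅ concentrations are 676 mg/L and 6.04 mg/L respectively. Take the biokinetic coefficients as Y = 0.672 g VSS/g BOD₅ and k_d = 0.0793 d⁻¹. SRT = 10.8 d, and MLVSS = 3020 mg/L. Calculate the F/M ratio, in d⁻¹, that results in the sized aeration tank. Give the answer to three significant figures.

Rearranging the biomass balance for a CMAS with decay, V = Y·Q·ΔS·θ_c / [X·(1+k_d θ_c)] = 0.672 × 1190 × (676 − 6.04) × 10.8 / [3020 × (1 + 0.0793 × 10.8)] = 5.79×10^6 / 5606 = 1032 m³.
F/M = applied load / biomass = Q·S₀/(V·X) = 1190 × 676 / (1032 × 3020) = 0.2581 d⁻¹.

F/M ≈ 0.258 d⁻¹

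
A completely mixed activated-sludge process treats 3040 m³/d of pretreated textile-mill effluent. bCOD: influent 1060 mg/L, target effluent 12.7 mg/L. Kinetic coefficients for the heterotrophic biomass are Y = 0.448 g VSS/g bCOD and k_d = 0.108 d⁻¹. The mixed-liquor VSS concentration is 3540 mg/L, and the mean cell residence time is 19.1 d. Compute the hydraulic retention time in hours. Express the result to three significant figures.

τ ≈ 19.8 h

From the SRT design equation V = Y Q (S₀−S) θ_c / [X (1 + k_d θ_c)] = 0.448 × 3040 × (1060 − 12.7) × 19.1 / [3540 × (1 + 0.108 × 19.1)] = 2.72×10^7 / 10842 = 2513 m³.
HRT = V/Q = 2513 m³ / 3040 m³·d⁻¹ = 0.8265 d × 24 = 19.84 h.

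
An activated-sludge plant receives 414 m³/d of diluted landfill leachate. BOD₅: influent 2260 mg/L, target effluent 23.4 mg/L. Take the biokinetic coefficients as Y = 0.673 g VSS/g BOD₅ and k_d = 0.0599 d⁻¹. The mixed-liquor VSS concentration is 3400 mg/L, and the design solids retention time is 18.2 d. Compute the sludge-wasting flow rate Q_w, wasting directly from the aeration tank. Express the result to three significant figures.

Steady-state biomass mass balance: V·X·(1 + k_d·θ_c) = Y·Q·(S₀ − S)·θ_c, so V = 0.673 × 414 × (2260 − 23.4) × 18.2 / [3400 × (1 + 0.0599 × 18.2)] = 1.13×10^7 / 7107 = 1596 m³.
For wasting at MLVSS concentration, Q_w = V/θ_c = 1596/18.2 = 87.69 m³/d.

Q_w ≈ 87.7 m³/d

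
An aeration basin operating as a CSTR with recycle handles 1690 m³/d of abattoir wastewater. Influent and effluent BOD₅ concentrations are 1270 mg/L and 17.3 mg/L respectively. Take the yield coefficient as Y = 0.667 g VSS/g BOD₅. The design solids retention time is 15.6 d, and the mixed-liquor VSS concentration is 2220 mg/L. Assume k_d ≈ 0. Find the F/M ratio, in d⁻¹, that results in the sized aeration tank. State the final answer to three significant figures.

F/M ≈ 0.0974 d⁻¹

V·X = Y·Q·ΔS·θ_c gives V = 0.667 × 1690 × (1270 − 17.3) × 15.6 / 2220 = 9923 m³.
F/M = Q·S₀ / (V·X) = 1690 × 1270 / (9923 × 2220) = 0.09743 g BOD₅·(g VSS·d)⁻¹.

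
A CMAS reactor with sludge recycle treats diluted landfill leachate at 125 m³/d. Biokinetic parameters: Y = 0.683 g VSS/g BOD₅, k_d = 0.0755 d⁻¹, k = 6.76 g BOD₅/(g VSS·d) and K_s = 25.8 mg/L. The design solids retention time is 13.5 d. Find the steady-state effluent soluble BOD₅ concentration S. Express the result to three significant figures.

S ≈ 0.864 mg/L

From the Monod/SRT balance for a CMAS, S = K_s·(1+k_d θ_c)/[θ_c·(Y k − k_d) − 1] = 25.8 × (1 + 0.0755 × 13.5) / [13.5 × (0.683 × 6.76 − 0.0755) − 1] = 52.10 / 60.31 = 0.8638 mg/L.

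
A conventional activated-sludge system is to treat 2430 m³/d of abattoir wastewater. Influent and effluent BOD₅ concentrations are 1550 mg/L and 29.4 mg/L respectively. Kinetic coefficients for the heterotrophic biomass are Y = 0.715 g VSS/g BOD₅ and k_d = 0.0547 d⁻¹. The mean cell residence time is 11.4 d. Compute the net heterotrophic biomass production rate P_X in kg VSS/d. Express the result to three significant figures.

Y_obs = Y / (1 + k_d θ_c) = 0.715 / (1 + 0.0547 × 11.4) = 0.715 / 1.624 = 0.4404.
Substrate removed = Q·(S₀ − S) = 2430 m³/d × (1550 − 29.4) g/m³ = 3.7×10^6 g/d = 3695 kg/d.
Net biomass production P_X = Y_obs × Q·(S₀ − S) = 0.4404 × 3695 = 1627 kg VSS/d.

P_X ≈ 1630 kg VSS/d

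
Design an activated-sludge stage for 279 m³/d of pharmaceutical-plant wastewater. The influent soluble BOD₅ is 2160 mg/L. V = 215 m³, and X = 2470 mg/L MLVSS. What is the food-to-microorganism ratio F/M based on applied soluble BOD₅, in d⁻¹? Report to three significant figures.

Food-to-microorganism ratio F/M = Q S₀ / (V X) = 279 × 2160 / (215.0 × 2470) = 1.135 d⁻¹.

F/M ≈ 1.13 d⁻¹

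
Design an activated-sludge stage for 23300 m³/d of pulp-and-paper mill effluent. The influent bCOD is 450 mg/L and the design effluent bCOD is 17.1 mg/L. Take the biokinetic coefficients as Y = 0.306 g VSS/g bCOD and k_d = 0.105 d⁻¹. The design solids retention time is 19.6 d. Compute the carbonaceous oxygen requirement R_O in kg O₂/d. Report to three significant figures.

R_O ≈ 8650 kg O₂/d

The observed yield is Y_obs = Y/(1 + k_d·θ_c) = 0.306 / (1 + 0.105 × 19.6) = 0.306 / 3.058 = 0.1001 g VSS per g bCOD removed.
Mass of bCOD removed per day: Q(S₀ − S) = 23300 × 432.9 g/m³ = 10087 kg/d.
Biomass synthesised: P_X = Y_obs × 10087 = 1009 kg VSS/d.
R_O = Q·ΔS − 1.42 P_X = 10087 − 1433 = 8653 kg O₂/d.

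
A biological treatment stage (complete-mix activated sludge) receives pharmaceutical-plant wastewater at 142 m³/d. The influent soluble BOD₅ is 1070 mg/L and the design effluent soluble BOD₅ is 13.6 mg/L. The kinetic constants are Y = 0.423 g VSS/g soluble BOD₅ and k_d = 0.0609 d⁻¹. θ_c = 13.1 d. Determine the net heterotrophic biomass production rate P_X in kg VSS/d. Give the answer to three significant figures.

The observed yield is Y_obs = Y/(1 + k_d·θ_c) = 0.423 / (1 + 0.0609 × 13.1) = 0.423 / 1.798 = 0.2353 g VSS per g soluble BOD₅ removed.
Q·(S₀ − S) = 142 × (1070 − 13.6) × 10⁻³ = 150.0 kg/d removed.
Biomass produced: P_X = Y_obs·Q·ΔS = 0.2353 × 150.0 ≈ 35.30 kg VSS/d.

P_X ≈ 35.3 kg VSS/d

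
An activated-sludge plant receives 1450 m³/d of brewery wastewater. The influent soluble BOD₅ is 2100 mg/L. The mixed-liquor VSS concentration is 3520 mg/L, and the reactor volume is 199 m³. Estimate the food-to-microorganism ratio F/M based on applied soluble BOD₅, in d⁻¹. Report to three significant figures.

F/M = Q·S₀ / (V·X) = 1450 × 2100 / (199.0 × 3520) = 4.347 g soluble BOD₅·(g VSS·d)⁻¹.

F/M ≈ 4.35 d⁻¹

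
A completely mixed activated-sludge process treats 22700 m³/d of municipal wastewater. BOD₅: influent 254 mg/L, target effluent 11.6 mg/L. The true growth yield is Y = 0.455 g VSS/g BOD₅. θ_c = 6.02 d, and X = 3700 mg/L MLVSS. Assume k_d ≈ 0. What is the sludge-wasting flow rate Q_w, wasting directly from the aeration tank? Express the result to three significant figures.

V·X = Y·Q·ΔS·θ_c gives V = 0.455 × 22700 × (254 − 11.6) × 6.02 / 3700 = 4073 m³.
With mixed-liquor wasting, θ_c = V/Q_w, so Q_w = V/θ_c = 4073/6.02 = 676.7 m³/d.

Q_w ≈ 677 m³/d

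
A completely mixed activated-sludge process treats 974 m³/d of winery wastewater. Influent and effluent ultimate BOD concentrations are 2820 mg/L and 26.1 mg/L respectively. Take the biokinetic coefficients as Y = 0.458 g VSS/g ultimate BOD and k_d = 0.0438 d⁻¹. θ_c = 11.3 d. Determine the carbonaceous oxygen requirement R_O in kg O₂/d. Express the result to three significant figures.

Y_obs = Y / (1 + k_d θ_c) = 0.458 / (1 + 0.0438 × 11.3) = 0.458 / 1.495 = 0.3064.
Q·(S₀ − S) = 974 × (2820 − 26.1) × 10⁻³ = 2721 kg/d removed.
Biomass synthesised: P_X = Y_obs × 2721 = 833.7 kg VSS/d.
R_O = Q·(S₀ − S) − 1.42·P_X = 2721 − 1.42 × 833.7 = 1537 kg O₂/d.

R_O ≈ 1540 kg O₂/d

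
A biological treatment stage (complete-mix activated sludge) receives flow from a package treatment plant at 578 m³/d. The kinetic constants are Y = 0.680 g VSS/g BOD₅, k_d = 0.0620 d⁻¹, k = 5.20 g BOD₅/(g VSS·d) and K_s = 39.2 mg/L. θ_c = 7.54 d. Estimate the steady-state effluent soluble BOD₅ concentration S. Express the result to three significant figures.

From the Monod/SRT balance for a CMAS, S = K_s·(1+k_d θ_c)/[θ_c·(Y k − k_d) − 1] = 39.2 × (1 + 0.0620 × 7.54) / [7.54 × (0.680 × 5.20 − 0.0620) − 1] = 57.53 / 25.19 = 2.283 mg/L.

S ≈ 2.28 mg/L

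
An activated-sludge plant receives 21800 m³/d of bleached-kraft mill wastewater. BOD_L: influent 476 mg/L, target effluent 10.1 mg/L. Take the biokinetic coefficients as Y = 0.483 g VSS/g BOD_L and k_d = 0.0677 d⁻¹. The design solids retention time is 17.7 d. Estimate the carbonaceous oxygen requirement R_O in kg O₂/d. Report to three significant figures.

Y_obs = Y / (1 + k_d θ_c) = 0.483 / (1 + 0.0677 × 17.7) = 0.483 / 2.198 = 0.2197.
ΔS = 476 − 10.1 = 465.9 mg/L, so the substrate removal rate is 21800 × 465.9/1000 = 10157 kg BOD_L/d.
Biomass synthesised: P_X = Y_obs × 10157 = 2232 kg VSS/d.
R_O = Q·(S₀ − S) − 1.42·P_X = 10157 − 1.42 × 2232 = 6988 kg O₂/d.

R_O ≈ 6990 kg O₂/d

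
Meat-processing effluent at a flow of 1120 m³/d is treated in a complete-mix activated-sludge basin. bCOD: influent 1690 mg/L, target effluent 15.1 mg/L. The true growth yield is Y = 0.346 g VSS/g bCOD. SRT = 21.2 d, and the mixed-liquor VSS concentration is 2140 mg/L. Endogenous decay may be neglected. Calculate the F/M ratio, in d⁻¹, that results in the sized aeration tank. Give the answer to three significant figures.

V·X = Y·Q·ΔS·θ_c gives V = 0.346 × 1120 × (1690 − 15.1) × 21.2 / 2140 = 6430 m³.
Food-to-microorganism ratio F/M = Q S₀ / (V X) = 1120 × 1690 / (6430 × 2140) = 0.1376 d⁻¹.

F/M ≈ 0.138 d⁻¹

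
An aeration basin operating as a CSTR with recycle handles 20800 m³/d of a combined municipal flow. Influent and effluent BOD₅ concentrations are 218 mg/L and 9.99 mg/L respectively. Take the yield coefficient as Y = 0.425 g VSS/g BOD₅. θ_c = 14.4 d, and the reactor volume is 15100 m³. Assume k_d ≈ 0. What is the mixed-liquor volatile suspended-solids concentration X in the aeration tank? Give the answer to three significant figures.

From V·X = Y·Q·(S₀ − S)·θ_c (decay neglected): X = 0.425 × 20800 × (218 − 9.99) × 14.4 / 15100 = 1754 mg/L.

X ≈ 1750 mg/L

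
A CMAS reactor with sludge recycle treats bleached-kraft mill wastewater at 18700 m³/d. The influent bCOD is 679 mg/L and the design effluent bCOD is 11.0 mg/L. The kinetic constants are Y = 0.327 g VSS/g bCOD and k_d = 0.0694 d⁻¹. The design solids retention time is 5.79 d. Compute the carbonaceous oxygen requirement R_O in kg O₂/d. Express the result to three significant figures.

R_O ≈ 8350 kg O₂/d

Correct the yield for decay: Y_obs = Y/(1 + k_d θ_c) = 0.327 / (1 + 0.0694 × 5.79) = 0.327 / 1.402 = 0.2333.
Q·(S₀ − S) = 18700 × (679 − 11.0) × 10⁻³ = 12492 kg/d removed.
Net sludge production P_X = 0.2333 × 12492 = 2914 kg VSS/d.
Carbonaceous O₂ demand = substrate oxidised − cell-mass equivalent = 12492 − 1.42 × 2914 = 8354 kg O₂/d.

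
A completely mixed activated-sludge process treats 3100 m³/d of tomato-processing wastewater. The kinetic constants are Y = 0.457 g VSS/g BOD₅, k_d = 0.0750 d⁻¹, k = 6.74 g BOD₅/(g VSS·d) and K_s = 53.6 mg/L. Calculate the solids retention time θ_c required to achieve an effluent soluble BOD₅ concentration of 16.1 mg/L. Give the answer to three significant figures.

θ_c ≈ 1.57 d

Specific growth rate at S = 16.1 mg/L: μ = YkS/(K_s+S) = 0.457·6.74·16.1/(53.6+16.1) = 0.7115 d⁻¹.
θ_c = 1/(μ − k_d) = 1/(0.7115 − 0.0750) = 1/0.6365 = 1.571 d.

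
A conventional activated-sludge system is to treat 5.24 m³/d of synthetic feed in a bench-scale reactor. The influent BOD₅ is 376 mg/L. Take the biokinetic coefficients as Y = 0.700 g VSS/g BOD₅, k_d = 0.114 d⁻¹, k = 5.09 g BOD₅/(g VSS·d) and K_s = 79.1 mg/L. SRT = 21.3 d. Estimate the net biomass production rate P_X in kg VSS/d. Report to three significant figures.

Effluent substrate depends only on kinetics and SRT: S = K_s(1 + k_d θ_c) / [θ_c(Yk − k_d) − 1] = 79.1 × (1 + 0.114 × 21.3) / [21.3 × (0.700 × 5.09 − 0.114) − 1] = 271.2 / 72.46 = 3.742 mg/L.
The observed yield is Y_obs = Y/(1 + k_d·θ_c) = 0.700 / (1 + 0.114 × 21.3) = 0.700 / 3.428 = 0.2042 g VSS per g BOD₅ removed.
Substrate removed = Q·(S₀ − S) = 5.24 m³/d × (376 − 3.74) g/m³ = 1.95×10^3 g/d = 1.951 kg/d.
So the net sludge growth is P_X = 0.2042 × 1.951 = 0.3983 kg VSS/d.

P_X ≈ 0.398 kg VSS/d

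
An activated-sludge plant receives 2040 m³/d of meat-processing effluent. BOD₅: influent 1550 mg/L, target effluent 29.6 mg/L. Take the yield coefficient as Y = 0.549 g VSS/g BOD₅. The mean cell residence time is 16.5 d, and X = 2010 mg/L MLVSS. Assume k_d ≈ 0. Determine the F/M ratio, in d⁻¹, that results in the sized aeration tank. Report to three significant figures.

V·X = Y·Q·ΔS·θ_c gives V = 0.549 × 2040 × (1550 − 29.6) × 16.5 / 2010 = 13978 m³.
F/M = applied load / biomass = Q·S₀/(V·X) = 2040 × 1550 / (13978 × 2010) = 0.1125 d⁻¹.

F/M ≈ 0.113 d⁻¹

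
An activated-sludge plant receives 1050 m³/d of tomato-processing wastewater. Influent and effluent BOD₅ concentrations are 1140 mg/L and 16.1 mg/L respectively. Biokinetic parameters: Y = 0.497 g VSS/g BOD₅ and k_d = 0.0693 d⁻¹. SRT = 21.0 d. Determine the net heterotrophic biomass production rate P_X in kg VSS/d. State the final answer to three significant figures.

Correct the yield for decay: Y_obs = Y/(1 + k_d θ_c) = 0.497 / (1 + 0.0693 × 21.0) = 0.497 / 2.455 = 0.2024.
Mass of BOD₅ removed per day: Q(S₀ − S) = 1050 × 1124 g/m³ = 1180 kg/d.
So the net sludge growth is P_X = 0.2024 × 1180 = 238.9 kg VSS/d.

P_X ≈ 239 kg VSS/d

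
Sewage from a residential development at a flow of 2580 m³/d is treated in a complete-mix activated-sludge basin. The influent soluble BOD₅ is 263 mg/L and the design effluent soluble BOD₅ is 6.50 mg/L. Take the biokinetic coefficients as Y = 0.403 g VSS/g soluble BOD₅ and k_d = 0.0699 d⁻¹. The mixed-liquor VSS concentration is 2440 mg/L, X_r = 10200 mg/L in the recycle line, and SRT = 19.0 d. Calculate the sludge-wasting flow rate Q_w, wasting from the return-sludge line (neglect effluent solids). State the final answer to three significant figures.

From the SRT design equation V = Y Q (S₀−S) θ_c / [X (1 + k_d θ_c)] = 0.403 × 2580 × (263 − 6.50) × 19.0 / [2440 × (1 + 0.0699 × 19.0)] = 5.07×10^6 / 5681 = 892.0 m³.
Wasting from the return line (neglecting effluent solids): Q_w = V·X / (θ_c·X_r) = 892.0 × 2440 / (19.0 × 10200) = 11.23 m³/d.

Q_w ≈ 11.2 m³/d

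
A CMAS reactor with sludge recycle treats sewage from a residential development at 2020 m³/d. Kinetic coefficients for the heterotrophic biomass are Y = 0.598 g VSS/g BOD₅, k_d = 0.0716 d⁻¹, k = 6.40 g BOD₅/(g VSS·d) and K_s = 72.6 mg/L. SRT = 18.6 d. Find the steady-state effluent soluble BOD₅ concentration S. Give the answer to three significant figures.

S ≈ 2.46 mg/L

For a completely mixed reactor with recycle the Lawrence–McCarty relation gives S = K_s·(1 + k_d·θ_c) / [θ_c·(Y·k − k_d) − 1] = 72.6 × (1 + 0.0716 × 18.6) / [18.6 × (0.598 × 6.40 − 0.0716) − 1] = 169.3 / 68.85 = 2.459 mg/L.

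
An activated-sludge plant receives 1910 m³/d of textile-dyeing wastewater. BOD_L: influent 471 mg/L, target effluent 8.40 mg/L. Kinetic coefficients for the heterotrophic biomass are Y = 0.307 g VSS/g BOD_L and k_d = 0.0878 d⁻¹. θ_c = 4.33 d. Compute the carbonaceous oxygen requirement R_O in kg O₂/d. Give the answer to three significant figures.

Y_obs = Y / (1 + k_d θ_c) = 0.307 / (1 + 0.0878 × 4.33) = 0.307 / 1.380 = 0.2224.
Mass of BOD_L removed per day: Q(S₀ − S) = 1910 × 462.6 g/m³ = 883.6 kg/d.
P_X = Y_obs·Q·(S₀ − S) = 0.2224 × 883.6 = 196.5 kg VSS/d.
Carbonaceous O₂ demand = substrate oxidised − cell-mass equivalent = 883.6 − 1.42 × 196.5 = 604.5 kg O₂/d.

R_O ≈ 604 kg O₂/d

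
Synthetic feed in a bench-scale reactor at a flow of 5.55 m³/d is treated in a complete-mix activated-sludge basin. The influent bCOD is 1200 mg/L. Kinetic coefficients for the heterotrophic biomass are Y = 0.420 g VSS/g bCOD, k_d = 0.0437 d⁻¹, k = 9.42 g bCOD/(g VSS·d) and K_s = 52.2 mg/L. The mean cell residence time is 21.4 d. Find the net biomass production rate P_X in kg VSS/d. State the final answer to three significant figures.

From the Monod/SRT balance for a CMAS, S = K_s·(1+k_d θ_c)/[θ_c·(Y k − k_d) − 1] = 52.2 × (1 + 0.0437 × 21.4) / [21.4 × (0.420 × 9.42 − 0.0437) − 1] = 101.0 / 82.73 = 1.221 mg/L.
Correct the yield for decay: Y_obs = Y/(1 + k_d θ_c) = 0.420 / (1 + 0.0437 × 21.4) = 0.420 / 1.935 = 0.2170.
ΔS = 1200 − 1.22 = 1199 mg/L, so the substrate removal rate is 5.55 × 1199/1000 = 6.653 kg bCOD/d.
Net biomass production P_X = Y_obs × Q·(S₀ − S) = 0.2170 × 6.653 = 1.444 kg VSS/d.

P_X ≈ 1.44 kg VSS/d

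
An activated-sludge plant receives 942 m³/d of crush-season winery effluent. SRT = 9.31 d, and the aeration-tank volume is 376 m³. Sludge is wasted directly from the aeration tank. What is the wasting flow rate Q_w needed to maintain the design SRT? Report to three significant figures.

Q_w ≈ 40.4 m³/d

For wasting at MLVSS concentration, Q_w = V/θ_c = 376.0/9.31 = 40.39 m³/d.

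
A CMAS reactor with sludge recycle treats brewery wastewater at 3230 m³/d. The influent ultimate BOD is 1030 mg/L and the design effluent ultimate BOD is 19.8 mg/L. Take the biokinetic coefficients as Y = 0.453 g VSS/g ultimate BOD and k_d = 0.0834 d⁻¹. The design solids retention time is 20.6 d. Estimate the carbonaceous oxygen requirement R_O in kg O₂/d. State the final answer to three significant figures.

The observed yield is Y_obs = Y/(1 + k_d·θ_c) = 0.453 / (1 + 0.0834 × 20.6) = 0.453 / 2.718 = 0.1667 g VSS per g ultimate BOD removed.
Q·(S₀ − S) = 3230 × (1030 − 19.8) × 10⁻³ = 3263 kg/d removed.
Net sludge production P_X = 0.1667 × 3263 = 543.8 kg VSS/d.
Carbonaceous O₂ demand = substrate oxidised − cell-mass equivalent = 3263 − 1.42 × 543.8 = 2491 kg O₂/d.

R_O ≈ 2490 kg O₂/d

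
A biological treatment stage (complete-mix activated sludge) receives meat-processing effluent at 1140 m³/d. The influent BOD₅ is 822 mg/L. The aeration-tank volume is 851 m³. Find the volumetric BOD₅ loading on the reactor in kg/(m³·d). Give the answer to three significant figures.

L_v ≈ 1.10 kg BOD₅/(m³·d)

Volumetric loading L_v = Q·S₀ / V = 1140 × 822 g/m³ / 851.0 m³ = 1101 g/(m³·d) = 1.101 kg BOD₅/(m³·d).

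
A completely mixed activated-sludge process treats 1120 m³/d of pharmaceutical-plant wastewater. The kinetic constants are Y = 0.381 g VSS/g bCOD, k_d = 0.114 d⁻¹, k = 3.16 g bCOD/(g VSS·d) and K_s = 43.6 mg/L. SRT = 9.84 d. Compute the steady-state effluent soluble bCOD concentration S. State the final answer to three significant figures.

S ≈ 9.51 mg/L

For a completely mixed reactor with recycle the Lawrence–McCarty relation gives S = K_s·(1 + k_d·θ_c) / [θ_c·(Y·k − k_d) − 1] = 43.6 × (1 + 0.114 × 9.84) / [9.84 × (0.381 × 3.16 − 0.114) − 1] = 92.51 / 9.725 = 9.512 mg/L.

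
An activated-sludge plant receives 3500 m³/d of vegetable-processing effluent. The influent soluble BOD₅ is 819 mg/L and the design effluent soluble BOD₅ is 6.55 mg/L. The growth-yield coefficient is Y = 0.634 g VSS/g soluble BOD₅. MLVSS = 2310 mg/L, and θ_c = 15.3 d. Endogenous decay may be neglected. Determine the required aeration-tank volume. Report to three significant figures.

V ≈ 11900 m³

Biomass mass balance (decay neglected): V·X = Y·Q·(S₀ − S)·θ_c, so V = 0.634 × 3500 × (819 − 6.55) × 15.3 / 2310 = 11941 m³.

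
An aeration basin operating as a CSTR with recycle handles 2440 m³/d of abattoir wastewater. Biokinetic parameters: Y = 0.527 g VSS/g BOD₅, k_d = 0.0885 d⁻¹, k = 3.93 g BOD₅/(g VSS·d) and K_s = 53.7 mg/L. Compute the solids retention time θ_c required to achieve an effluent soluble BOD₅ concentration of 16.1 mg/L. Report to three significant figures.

θ_c ≈ 2.57 d

Specific growth rate at S = 16.1 mg/L: μ = YkS/(K_s+S) = 0.527·3.93·16.1/(53.7+16.1) = 0.4777 d⁻¹.
Then 1/θ_c = μ − k_d = 0.4777 − 0.0885 = 0.3892 d⁻¹, giving θ_c = 2.569 d.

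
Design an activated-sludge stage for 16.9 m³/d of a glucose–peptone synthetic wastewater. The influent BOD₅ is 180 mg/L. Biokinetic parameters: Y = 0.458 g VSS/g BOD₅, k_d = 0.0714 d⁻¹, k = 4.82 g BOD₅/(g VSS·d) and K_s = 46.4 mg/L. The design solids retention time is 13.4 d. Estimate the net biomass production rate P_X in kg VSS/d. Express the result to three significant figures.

P_X ≈ 0.699 kg VSS/d

From the Monod/SRT balance for a CMAS, S = K_s·(1+k_d θ_c)/[θ_c·(Y k − k_d) − 1] = 46.4 × (1 + 0.0714 × 13.4) / [13.4 × (0.458 × 4.82 − 0.0714) − 1] = 90.79 / 27.62 = 3.287 mg/L.
Y_obs = Y / (1 + k_d θ_c) = 0.458 / (1 + 0.0714 × 13.4) = 0.458 / 1.957 = 0.2341.
ΔS = 180 − 3.29 = 176.7 mg/L, so the substrate removal rate is 16.9 × 176.7/1000 = 2.986 kg BOD₅/d.
P_X = Y_obs · Q(S₀ − S) = 0.2341 × 2.986 = 0.6990 kg VSS/d.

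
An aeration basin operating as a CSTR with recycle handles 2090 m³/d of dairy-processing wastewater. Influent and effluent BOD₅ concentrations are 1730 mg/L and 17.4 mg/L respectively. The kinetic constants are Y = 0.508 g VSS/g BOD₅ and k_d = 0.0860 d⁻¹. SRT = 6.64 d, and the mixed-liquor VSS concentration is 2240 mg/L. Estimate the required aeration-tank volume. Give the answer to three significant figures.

V ≈ 3430 m³

Rearranging the biomass balance for a CMAS with decay, V = Y·Q·ΔS·θ_c / [X·(1+k_d θ_c)] = 0.508 × 2090 × (1730 − 17.4) × 6.64 / [2240 × (1 + 0.0860 × 6.64)] = 1.21×10^7 / 3519 = 3431 m³.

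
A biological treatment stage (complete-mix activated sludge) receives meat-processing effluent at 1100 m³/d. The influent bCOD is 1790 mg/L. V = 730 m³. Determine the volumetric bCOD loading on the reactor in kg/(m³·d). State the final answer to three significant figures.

Volumetric loading L_v = Q·S₀ / V = 1100 × 1790 g/m³ / 730.0 m³ = 2697 g/(m³·d) = 2.697 kg bCOD/(m³·d).

L_v ≈ 2.70 kg bCOD/(m³·d)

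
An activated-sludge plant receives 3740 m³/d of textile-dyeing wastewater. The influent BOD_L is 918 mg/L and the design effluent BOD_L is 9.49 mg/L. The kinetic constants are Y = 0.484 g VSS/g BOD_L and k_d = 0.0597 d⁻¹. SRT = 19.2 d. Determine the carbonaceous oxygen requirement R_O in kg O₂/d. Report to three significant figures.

R_O ≈ 2310 kg O₂/d

Y_obs = Y / (1 + k_d θ_c) = 0.484 / (1 + 0.0597 × 19.2) = 0.484 / 2.146 = 0.2255.
Q·(S₀ − S) = 3740 × (918 − 9.49) × 10⁻³ = 3398 kg/d removed.
Biomass synthesised: P_X = Y_obs × 3398 = 766.2 kg VSS/d.
Carbonaceous O₂ demand = substrate oxidised − cell-mass equivalent = 3398 − 1.42 × 766.2 = 2310 kg O₂/d.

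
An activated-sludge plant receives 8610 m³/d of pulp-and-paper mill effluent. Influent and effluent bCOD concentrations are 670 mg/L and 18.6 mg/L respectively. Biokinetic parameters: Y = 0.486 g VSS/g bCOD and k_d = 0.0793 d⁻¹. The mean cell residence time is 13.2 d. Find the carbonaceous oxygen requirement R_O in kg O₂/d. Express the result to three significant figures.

R_O ≈ 3720 kg O₂/d

Observed yield with endogenous decay: Y_obs = Y / (1 + k_d·θ_c) = 0.486 / (1 + 0.0793 × 13.2) = 0.486 / 2.047 = 0.2374 g VSS/g bCOD.
Q·(S₀ − S) = 8610 × (670 − 18.6) × 10⁻³ = 5609 kg/d removed.
Biomass synthesised: P_X = Y_obs × 5609 = 1332 kg VSS/d.
Carbonaceous O₂ demand = substrate oxidised − cell-mass equivalent = 5609 − 1.42 × 1332 = 3717 kg O₂/d.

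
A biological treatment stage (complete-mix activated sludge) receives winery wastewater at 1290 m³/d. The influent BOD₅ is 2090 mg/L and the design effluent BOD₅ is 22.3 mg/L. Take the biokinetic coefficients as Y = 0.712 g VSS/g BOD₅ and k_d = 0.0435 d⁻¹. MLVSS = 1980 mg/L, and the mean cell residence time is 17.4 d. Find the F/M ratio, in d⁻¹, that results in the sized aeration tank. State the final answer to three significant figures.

From the SRT design equation V = Y Q (S₀−S) θ_c / [X (1 + k_d θ_c)] = 0.712 × 1290 × (2090 − 22.3) × 17.4 / [1980 × (1 + 0.0435 × 17.4)] = 3.3×10^7 / 3479 = 9499 m³.
F/M = Q·S₀ / (V·X) = 1290 × 2090 / (9499 × 1980) = 0.1433 g BOD₅·(g VSS·d)⁻¹.

F/M ≈ 0.143 d⁻¹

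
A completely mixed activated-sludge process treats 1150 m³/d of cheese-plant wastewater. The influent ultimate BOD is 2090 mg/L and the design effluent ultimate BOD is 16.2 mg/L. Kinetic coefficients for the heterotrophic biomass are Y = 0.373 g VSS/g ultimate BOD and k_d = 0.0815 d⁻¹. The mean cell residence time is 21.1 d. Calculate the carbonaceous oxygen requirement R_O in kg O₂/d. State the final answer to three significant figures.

The observed yield is Y_obs = Y/(1 + k_d·θ_c) = 0.373 / (1 + 0.0815 × 21.1) = 0.373 / 2.720 = 0.1372 g VSS per g ultimate BOD removed.
Mass of ultimate BOD removed per day: Q(S₀ − S) = 1150 × 2074 g/m³ = 2385 kg/d.
P_X = Y_obs·Q·(S₀ − S) = 0.1372 × 2385 = 327.1 kg VSS/d.
R_O = Q·(S₀ − S) − 1.42·P_X = 2385 − 1.42 × 327.1 = 1920 kg O₂/d.

R_O ≈ 1920 kg O₂/d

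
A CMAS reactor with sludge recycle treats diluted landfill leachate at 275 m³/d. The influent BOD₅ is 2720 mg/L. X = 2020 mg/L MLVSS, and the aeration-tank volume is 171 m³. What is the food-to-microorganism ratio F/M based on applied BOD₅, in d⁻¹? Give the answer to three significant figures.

F/M ≈ 2.17 d⁻¹

F/M = Q·S₀ / (V·X) = 275 × 2720 / (171.0 × 2020) = 2.165 g BOD₅·(g VSS·d)⁻¹.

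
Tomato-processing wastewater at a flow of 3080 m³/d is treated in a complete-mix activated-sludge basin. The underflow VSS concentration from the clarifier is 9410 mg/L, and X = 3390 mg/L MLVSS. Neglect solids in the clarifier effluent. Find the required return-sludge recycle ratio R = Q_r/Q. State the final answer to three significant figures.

Solids balance on the clarifier gives (1+R)X = R·X_r, so R = X/(X_r − X) = 3390 / (9410 − 3390) = 0.5631.

R ≈ 0.563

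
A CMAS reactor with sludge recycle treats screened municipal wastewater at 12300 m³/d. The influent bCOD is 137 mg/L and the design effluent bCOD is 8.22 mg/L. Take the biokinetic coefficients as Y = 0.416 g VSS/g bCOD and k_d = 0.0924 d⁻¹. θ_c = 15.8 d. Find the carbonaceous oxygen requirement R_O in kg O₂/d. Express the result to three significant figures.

Observed yield with endogenous decay: Y_obs = Y / (1 + k_d·θ_c) = 0.416 / (1 + 0.0924 × 15.8) = 0.416 / 2.460 = 0.1691 g VSS/g bCOD.
Substrate removed = Q·(S₀ − S) = 12300 m³/d × (137 − 8.22) g/m³ = 1.58×10^6 g/d = 1584 kg/d.
Net sludge production P_X = 0.1691 × 1584 = 267.9 kg VSS/d.
R_O = Q·ΔS − 1.42 P_X = 1584 − 380.4 = 1204 kg O₂/d.

R_O ≈ 1200 kg O₂/d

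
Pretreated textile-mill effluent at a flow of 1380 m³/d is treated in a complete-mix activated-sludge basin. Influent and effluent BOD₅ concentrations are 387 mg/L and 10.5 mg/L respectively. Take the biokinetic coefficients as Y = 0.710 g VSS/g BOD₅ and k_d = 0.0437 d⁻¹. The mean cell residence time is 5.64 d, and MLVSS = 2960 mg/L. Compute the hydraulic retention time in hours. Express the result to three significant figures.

τ ≈ 9.81 h

Steady-state biomass mass balance: V·X·(1 + k_d·θ_c) = Y·Q·(S₀ − S)·θ_c, so V = 0.710 × 1380 × (387 − 10.5) × 5.64 / [2960 × (1 + 0.0437 × 5.64)] = 2.08×10^6 / 3690 = 563.9 m³.
Hydraulic retention time τ = V/Q = 563.9 / 1380 = 0.4086 d = 9.807 h.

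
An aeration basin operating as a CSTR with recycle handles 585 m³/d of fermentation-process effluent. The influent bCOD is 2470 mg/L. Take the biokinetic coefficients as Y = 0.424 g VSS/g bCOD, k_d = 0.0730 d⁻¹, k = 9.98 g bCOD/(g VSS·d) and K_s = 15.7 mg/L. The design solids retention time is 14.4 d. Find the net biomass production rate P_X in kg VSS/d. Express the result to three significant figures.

P_X ≈ 299 kg VSS/d

From the Monod/SRT balance for a CMAS, S = K_s·(1+k_d θ_c)/[θ_c·(Y k − k_d) − 1] = 15.7 × (1 + 0.0730 × 14.4) / [14.4 × (0.424 × 9.98 − 0.0730) − 1] = 32.20 / 58.88 = 0.5469 mg/L.
Observed yield with endogenous decay: Y_obs = Y / (1 + k_d·θ_c) = 0.424 / (1 + 0.0730 × 14.4) = 0.424 / 2.051 = 0.2067 g VSS/g bCOD.
Mass of bCOD removed per day: Q(S₀ − S) = 585 × 2469 g/m³ = 1445 kg/d.
So the net sludge growth is P_X = 0.2067 × 1445 = 298.6 kg VSS/d.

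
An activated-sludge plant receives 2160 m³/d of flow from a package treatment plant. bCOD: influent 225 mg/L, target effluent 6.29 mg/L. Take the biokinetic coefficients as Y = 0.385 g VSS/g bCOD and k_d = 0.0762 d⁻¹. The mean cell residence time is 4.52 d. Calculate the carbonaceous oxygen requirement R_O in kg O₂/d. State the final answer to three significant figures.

R_O ≈ 280 kg O₂/d

The observed yield is Y_obs = Y/(1 + k_d·θ_c) = 0.385 / (1 + 0.0762 × 4.52) = 0.385 / 1.344 = 0.2864 g VSS per g bCOD removed.
Substrate removed = Q·(S₀ − S) = 2160 m³/d × (225 − 6.29) g/m³ = 4.72×10^5 g/d = 472.4 kg/d.
Biomass synthesised: P_X = Y_obs × 472.4 = 135.3 kg VSS/d.
Carbonaceous O₂ demand = substrate oxidised − cell-mass equivalent = 472.4 − 1.42 × 135.3 = 280.3 kg O₂/d.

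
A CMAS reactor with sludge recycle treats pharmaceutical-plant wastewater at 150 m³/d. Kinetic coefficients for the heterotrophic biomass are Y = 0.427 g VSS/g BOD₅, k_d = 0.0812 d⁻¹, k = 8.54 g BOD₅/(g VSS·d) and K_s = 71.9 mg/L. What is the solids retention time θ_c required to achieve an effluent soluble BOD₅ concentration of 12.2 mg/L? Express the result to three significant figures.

θ_c ≈ 2.23 d

At the target effluent, Y k S/(K_s+S) = 0.427×8.54×12.2/84.10 = 0.5290 d⁻¹.
Then 1/θ_c = μ − k_d = 0.5290 − 0.0812 = 0.4478 d⁻¹, giving θ_c = 2.233 d.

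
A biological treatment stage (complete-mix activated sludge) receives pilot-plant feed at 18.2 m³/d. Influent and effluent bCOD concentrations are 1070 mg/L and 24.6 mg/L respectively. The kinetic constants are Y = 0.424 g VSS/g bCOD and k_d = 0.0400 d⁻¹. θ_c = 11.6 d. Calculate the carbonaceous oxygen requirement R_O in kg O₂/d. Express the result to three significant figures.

The observed yield is Y_obs = Y/(1 + k_d·θ_c) = 0.424 / (1 + 0.0400 × 11.6) = 0.424 / 1.464 = 0.2896 g VSS per g bCOD removed.
Q·(S₀ − S) = 18.2 × (1070 − 24.6) × 10⁻³ = 19.03 kg/d removed.
P_X = Y_obs·Q·(S₀ − S) = 0.2896 × 19.03 = 5.510 kg VSS/d.
R_O = Q·(S₀ − S) − 1.42·P_X = 19.03 − 1.42 × 5.510 = 11.20 kg O₂/d.

R_O ≈ 11.2 kg O₂/d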